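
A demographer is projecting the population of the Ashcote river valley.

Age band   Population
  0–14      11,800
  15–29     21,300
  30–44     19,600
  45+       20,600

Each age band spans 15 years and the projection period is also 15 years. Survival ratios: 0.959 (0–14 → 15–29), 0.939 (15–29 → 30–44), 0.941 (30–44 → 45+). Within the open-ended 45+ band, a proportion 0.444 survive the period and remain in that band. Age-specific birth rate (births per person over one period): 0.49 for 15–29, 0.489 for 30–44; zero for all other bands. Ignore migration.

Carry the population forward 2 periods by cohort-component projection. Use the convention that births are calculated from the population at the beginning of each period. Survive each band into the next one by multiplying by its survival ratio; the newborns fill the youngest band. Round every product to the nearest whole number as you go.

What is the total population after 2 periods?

Let band 1 be 0–14 through band 4 = 45+.
After projecting period 1:
Births: 21300 × 0.49 = 10437 ; 19600 × 0.489 = 9584 → 20021
Band 2: 11800 × 0.959 = 11316
Band 3: 21300 × 0.939 = 20001
Band 4: 19600 × 0.941 + 20600 × 0.444 = 18444 + 9146 = 27590
Population now: 0–14=20021, 15–29=11316, 30–44=20001, 45+=27590
After projecting period 2:
Births: 11316 × 0.49 = 5545 ; 20001 × 0.489 = 9780 → 15325
Band 2: 20021 × 0.959 = 19200
Band 3: 11316 × 0.939 = 10626
Band 4: 20001 × 0.941 + 27590 × 0.444 = 18821 + 12250 = 31071
Population now: 0–14=15325, 15–29=19200, 30–44=10626, 45+=31071
Total after period 2: 15325 + 19200 + 10626 + 31071 = 76222

76222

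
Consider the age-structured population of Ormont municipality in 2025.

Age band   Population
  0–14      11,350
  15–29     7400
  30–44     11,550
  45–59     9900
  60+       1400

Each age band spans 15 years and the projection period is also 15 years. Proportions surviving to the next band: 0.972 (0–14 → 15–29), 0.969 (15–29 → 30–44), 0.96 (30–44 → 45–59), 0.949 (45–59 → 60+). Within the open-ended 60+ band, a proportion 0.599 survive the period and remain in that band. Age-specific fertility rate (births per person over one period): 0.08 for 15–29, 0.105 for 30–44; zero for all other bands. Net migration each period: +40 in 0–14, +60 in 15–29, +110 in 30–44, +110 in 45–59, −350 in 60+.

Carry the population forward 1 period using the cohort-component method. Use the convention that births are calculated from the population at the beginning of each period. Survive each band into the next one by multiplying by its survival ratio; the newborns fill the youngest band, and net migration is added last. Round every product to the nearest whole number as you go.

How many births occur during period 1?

1805

Numbering the groups 1..5 from youngest to oldest:
Period 1:
Births: 7400 × 0.08 = 592  |  11550 × 0.105 = 1213 — total 1805
Group 2: 11350 × 0.972 = 11032
Group 3: 7400 × 0.969 = 7171
Group 4: 11550 × 0.96 = 11088
Group 5: 9900 × 0.949 + 1400 × 0.599 = 9395 + 839 = 10234
Net migration: Group 1 + 40 → 1845; Group 2 + 60 → 11092; Group 3 + 110 → 7281; Group 4 + 110 → 11198; Group 5 − 350 → 9884
→ [1845, 11092, 7281, 11198, 9884]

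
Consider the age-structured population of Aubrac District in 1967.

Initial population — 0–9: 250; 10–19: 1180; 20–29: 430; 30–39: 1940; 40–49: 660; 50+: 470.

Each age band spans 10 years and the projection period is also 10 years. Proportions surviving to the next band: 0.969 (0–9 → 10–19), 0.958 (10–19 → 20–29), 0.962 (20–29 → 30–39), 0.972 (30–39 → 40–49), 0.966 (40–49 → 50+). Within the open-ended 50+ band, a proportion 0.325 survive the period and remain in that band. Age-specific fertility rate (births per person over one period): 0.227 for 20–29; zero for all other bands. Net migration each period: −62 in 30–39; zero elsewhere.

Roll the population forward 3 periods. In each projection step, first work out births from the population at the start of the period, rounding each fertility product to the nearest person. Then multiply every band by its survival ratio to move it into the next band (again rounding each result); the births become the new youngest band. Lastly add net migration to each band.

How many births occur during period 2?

Numbering the bands 1..6 from youngest to oldest:
After projecting period 1:
Births: 430 × 0.227 = 98
Band 2: 250 × 0.969 = 242
Band 3: 1180 × 0.958 = 1130
Band 4: 430 × 0.962 = 414
Band 5: 1940 × 0.972 = 1886
Band 6: 660 × 0.966 + 470 × 0.325 = 638 + 153 = 791
Net migration: Band 4 − 62 → 352
End of period: [98, 242, 1130, 352, 1886, 791]
After projecting period 2:
Births: 1130 × 0.227 = 257
Band 2: 98 × 0.969 = 95
Band 3: 242 × 0.958 = 232
Band 4: 1130 × 0.962 = 1087
Band 5: 352 × 0.972 = 342
Band 6: 1886 × 0.966 + 791 × 0.325 = 1822 + 257 = 2079
Net migration: Band 4 − 62 → 1025
End of period: [257, 95, 232, 1025, 342, 2079]

257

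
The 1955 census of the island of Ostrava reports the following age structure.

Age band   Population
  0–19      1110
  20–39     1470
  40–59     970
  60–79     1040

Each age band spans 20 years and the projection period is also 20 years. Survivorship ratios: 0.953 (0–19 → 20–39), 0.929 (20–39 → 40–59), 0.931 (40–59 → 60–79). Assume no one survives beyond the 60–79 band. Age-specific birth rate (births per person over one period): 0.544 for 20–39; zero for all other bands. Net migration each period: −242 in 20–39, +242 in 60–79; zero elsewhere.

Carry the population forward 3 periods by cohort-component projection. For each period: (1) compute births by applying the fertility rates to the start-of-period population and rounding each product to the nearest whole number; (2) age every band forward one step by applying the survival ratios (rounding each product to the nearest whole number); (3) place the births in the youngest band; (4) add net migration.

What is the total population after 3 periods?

1895

Let band 1 be 0–19 through band 4 = 60–79.
Period 1:
Births: 1470 × 0.544 = 800
Band 2: 1110 × 0.953 = 1058
Band 3: 1470 × 0.929 = 1366
Band 4: 970 × 0.931 = 903
Net migration: Band 2 − 242 → 816; Band 4 + 242 → 1145
Giving 800 / 816 / 1366 / 1145.
Period 2:
Births: 816 × 0.544 = 444
Band 2: 800 × 0.953 = 762
Band 3: 816 × 0.929 = 758
Band 4: 1366 × 0.931 = 1272
Net migration: Band 2 − 242 → 520; Band 4 + 242 → 1514
Giving 444 / 520 / 758 / 1514.
Period 3:
Births: 520 × 0.544 = 283
Band 2: 444 × 0.953 = 423
Band 3: 520 × 0.929 = 483
Band 4: 758 × 0.931 = 706
Net migration: Band 2 − 242 → 181; Band 4 + 242 → 948
Giving 283 / 181 / 483 / 948.
Total after period 3: 283 + 181 + 483 + 948 = 1895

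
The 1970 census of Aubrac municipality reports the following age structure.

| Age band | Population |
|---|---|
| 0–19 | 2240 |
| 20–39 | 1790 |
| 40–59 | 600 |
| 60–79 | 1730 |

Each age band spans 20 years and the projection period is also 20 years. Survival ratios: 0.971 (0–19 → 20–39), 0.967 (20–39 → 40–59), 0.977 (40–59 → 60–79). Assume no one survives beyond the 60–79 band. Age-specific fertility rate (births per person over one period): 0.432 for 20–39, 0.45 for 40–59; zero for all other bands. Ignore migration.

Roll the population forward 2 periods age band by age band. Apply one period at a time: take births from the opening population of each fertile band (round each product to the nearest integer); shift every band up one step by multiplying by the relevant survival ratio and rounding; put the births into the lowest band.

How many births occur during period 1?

(Groups numbered youngest = 1 to oldest = 4.)
After projecting period 1:
Births: 1790 × 0.432 = 773  |  600 × 0.45 = 270 ⇒ total 1043
Group 2: 2240 × 0.971 = 2175
Group 3: 1790 × 0.967 = 1731
Group 4: 600 × 0.977 = 586
Giving 1043 / 2175 / 1731 / 586.

1043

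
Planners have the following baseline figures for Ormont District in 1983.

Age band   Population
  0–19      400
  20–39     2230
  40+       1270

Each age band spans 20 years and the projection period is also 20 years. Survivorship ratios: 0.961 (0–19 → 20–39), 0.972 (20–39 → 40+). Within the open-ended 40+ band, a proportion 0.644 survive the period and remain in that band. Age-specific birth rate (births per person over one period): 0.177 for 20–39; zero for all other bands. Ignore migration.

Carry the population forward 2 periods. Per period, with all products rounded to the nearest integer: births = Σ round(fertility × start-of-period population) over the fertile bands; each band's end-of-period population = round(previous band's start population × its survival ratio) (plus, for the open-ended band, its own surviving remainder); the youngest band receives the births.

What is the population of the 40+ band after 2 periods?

2296

(Groups numbered youngest = 1 to oldest = 3.)
— Period 1 —
Births: 2230 * 0.177 = 395
Group 2: 400 * 0.961 = 384
Group 3: 2230 * 0.972 + 1270 * 0.644 = 2168 + 818 = 2986
→ [395, 384, 2986]
— Period 2 —
Births: 384 * 0.177 = 68
Group 2: 395 * 0.961 = 380
Group 3: 384 * 0.972 + 2986 * 0.644 = 373 + 1923 = 2296
→ [68, 380, 2296]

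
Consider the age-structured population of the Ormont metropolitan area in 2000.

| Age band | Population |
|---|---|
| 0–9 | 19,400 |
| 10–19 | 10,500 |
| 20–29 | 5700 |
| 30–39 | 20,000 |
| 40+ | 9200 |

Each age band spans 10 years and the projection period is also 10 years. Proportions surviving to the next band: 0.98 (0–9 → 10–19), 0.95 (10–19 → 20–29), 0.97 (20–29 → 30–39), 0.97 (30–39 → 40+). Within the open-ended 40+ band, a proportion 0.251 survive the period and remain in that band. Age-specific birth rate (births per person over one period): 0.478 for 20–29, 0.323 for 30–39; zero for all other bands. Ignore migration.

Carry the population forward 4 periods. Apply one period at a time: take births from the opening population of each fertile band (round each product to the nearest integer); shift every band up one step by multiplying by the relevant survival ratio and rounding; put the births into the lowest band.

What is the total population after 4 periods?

[period 1]
Births: 5700 × 0.478 = 2725 ; 20000 × 0.323 = 6460 → total 9185
10–19: 19400 × 0.98 = 19012
20–29: 10500 × 0.95 = 9975
30–39: 5700 × 0.97 = 5529
40+: 20000 × 0.97 + 9200 × 0.251 = 19400 + 2309 = 21709
Giving 9185 / 19012 / 9975 / 5529 / 21709.
[period 2]
Births: 9975 × 0.478 = 4768 ; 5529 × 0.323 = 1786 → total 6554
10–19: 9185 × 0.98 = 9001
20–29: 19012 × 0.95 = 18061
30–39: 9975 × 0.97 = 9676
40+: 5529 × 0.97 + 21709 × 0.251 = 5363 + 5449 = 10812
Giving 6554 / 9001 / 18061 / 9676 / 10812.
[period 3]
Births: 18061 × 0.478 = 8633 ; 9676 × 0.323 = 3125 → total 11758
10–19: 6554 × 0.98 = 6423
20–29: 9001 × 0.95 = 8551
30–39: 18061 × 0.97 = 17519
40+: 9676 × 0.97 + 10812 × 0.251 = 9386 + 2714 = 12100
Giving 11758 / 6423 / 8551 / 17519 / 12100.
[period 4]
Births: 8551 × 0.478 = 4087 ; 17519 × 0.323 = 5659 → total 9746
10–19: 11758 × 0.98 = 11523
20–29: 6423 × 0.95 = 6102
30–39: 8551 × 0.97 = 8294
40+: 17519 × 0.97 + 12100 × 0.251 = 16993 + 3037 = 20030
Giving 9746 / 11523 / 6102 / 8294 / 20030.
Total after period 4: 9746 + 11523 + 6102 + 8294 + 20030 = 55695

55695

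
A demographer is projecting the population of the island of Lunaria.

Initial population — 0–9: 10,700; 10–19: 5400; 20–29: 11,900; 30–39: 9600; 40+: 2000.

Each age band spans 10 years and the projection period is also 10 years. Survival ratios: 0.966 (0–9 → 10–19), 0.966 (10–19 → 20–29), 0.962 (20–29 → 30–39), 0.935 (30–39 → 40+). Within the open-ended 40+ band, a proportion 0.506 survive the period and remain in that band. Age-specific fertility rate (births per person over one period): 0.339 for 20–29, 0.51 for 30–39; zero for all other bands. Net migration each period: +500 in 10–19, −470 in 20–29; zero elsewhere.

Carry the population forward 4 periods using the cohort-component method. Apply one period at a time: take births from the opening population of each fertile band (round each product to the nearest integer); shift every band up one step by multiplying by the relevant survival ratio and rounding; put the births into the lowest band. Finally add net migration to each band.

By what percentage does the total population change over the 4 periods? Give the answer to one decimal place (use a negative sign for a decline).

Numbering the groups 1..5 from youngest to oldest:
— Period 1 —
Births: 11900 * 0.339 = 4034  |  9600 * 0.51 = 4896 → total 8930
Group 2: 10700 * 0.966 = 10336
Group 3: 5400 * 0.966 = 5216
Group 4: 11900 * 0.962 = 11448
Group 5: 9600 * 0.935 + 2000 * 0.506 = 8976 + 1012 = 9988
Net migration: Group 2 + 500 → 10836; Group 3 − 470 → 4746
Population now: 0–9=8930, 10–19=10836, 20–29=4746, 30–39=11448, 40+=9988
— Period 2 —
Births: 4746 * 0.339 = 1609  |  11448 * 0.51 = 5838 → total 7447
Group 2: 8930 * 0.966 = 8626
Group 3: 10836 * 0.966 = 10468
Group 4: 4746 * 0.962 = 4566
Group 5: 11448 * 0.935 + 9988 * 0.506 = 10704 + 5054 = 15758
Net migration: Group 2 + 500 → 9126; Group 3 − 470 → 9998
Population now: 0–9=7447, 10–19=9126, 20–29=9998, 30–39=4566, 40+=15758
— Period 3 —
Births: 9998 * 0.339 = 3389  |  4566 * 0.51 = 2329 → total 5718
Group 2: 7447 * 0.966 = 7194
Group 3: 9126 * 0.966 = 8816
Group 4: 9998 * 0.962 = 9618
Group 5: 4566 * 0.935 + 15758 * 0.506 = 4269 + 7974 = 12243
Net migration: Group 2 + 500 → 7694; Group 3 − 470 → 8346
Population now: 0–9=5718, 10–19=7694, 20–29=8346, 30–39=9618, 40+=12243
— Period 4 —
Births: 8346 * 0.339 = 2829  |  9618 * 0.51 = 4905 → total 7734
Group 2: 5718 * 0.966 = 5524
Group 3: 7694 * 0.966 = 7432
Group 4: 8346 * 0.962 = 8029
Group 5: 9618 * 0.935 + 12243 * 0.506 = 8993 + 6195 = 15188
Net migration: Group 2 + 500 → 6024; Group 3 − 470 → 6962
Population now: 0–9=7734, 10–19=6024, 20–29=6962, 30–39=8029, 40+=15188
Total: 39600 → 43937; change = 4337; percentage change = 11.0%

11.0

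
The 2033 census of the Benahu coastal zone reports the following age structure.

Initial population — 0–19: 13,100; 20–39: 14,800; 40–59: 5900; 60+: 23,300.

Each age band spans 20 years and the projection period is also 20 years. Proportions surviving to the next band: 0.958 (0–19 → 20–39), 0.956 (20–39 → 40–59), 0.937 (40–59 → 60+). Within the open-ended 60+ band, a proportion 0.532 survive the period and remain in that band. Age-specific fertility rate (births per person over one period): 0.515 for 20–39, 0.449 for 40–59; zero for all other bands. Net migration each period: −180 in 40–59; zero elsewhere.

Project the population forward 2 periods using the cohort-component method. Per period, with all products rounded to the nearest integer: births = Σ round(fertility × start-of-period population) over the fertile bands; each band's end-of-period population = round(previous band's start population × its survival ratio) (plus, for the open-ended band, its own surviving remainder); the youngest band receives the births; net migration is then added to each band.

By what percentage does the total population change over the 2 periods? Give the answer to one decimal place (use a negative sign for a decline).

Let group 1 be 0–19 through group 4 = 60+.
Period 1:
Births: 14800 × 0.515 = 7622, 5900 × 0.449 = 2649 — total 10271
Group 2: 13100 × 0.958 = 12550
Group 3: 14800 × 0.956 = 14149
Group 4: 5900 × 0.937 + 23300 × 0.532 = 5528 + 12396 = 17924
Net migration: Group 3 − 180 → 13969
Giving 10271 / 12550 / 13969 / 17924.
Period 2:
Births: 12550 × 0.515 = 6463, 13969 × 0.449 = 6272 — total 12735
Group 2: 10271 × 0.958 = 9840
Group 3: 12550 × 0.956 = 11998
Group 4: 13969 × 0.937 + 17924 × 0.532 = 13089 + 9536 = 22625
Net migration: Group 3 − 180 → 11818
Giving 12735 / 9840 / 11818 / 22625.
Total: 57100 → 57018; change = -82; percentage change = -0.1%

-0.1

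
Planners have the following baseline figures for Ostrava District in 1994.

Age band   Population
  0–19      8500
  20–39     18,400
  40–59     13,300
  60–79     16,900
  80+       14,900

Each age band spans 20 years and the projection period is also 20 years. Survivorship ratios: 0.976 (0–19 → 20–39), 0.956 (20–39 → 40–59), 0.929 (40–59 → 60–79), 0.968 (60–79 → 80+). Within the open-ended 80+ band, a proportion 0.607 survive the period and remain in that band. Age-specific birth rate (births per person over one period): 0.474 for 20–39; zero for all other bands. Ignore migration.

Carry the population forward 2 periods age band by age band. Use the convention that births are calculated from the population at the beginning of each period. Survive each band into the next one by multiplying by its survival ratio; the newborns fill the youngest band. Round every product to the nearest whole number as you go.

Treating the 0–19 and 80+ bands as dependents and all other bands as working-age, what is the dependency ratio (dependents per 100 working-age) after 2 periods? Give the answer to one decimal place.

Let band 1 be 0–19 through band 5 = 80+.
[period 1]
Births: 18400 × 0.474 = 8722
Band 2: 8500 × 0.976 = 8296
Band 3: 18400 × 0.956 = 17590
Band 4: 13300 × 0.929 = 12356
Band 5: 16900 × 0.968 + 14900 × 0.607 = 16359 + 9044 = 25403
Population now: 0–19=8722, 20–39=8296, 40–59=17590, 60–79=12356, 80+=25403
[period 2]
Births: 8296 × 0.474 = 3932
Band 2: 8722 × 0.976 = 8513
Band 3: 8296 × 0.956 = 7931
Band 4: 17590 × 0.929 = 16341
Band 5: 12356 × 0.968 + 25403 × 0.607 = 11961 + 15420 = 27381
Population now: 0–19=3932, 20–39=8513, 40–59=7931, 60–79=16341, 80+=27381
Dependents (band 0–19 + band 80+) = 3932 + 27381 = 31313; working-age = 32785; ratio = 31313/32785 × 100 = 95.5

95.5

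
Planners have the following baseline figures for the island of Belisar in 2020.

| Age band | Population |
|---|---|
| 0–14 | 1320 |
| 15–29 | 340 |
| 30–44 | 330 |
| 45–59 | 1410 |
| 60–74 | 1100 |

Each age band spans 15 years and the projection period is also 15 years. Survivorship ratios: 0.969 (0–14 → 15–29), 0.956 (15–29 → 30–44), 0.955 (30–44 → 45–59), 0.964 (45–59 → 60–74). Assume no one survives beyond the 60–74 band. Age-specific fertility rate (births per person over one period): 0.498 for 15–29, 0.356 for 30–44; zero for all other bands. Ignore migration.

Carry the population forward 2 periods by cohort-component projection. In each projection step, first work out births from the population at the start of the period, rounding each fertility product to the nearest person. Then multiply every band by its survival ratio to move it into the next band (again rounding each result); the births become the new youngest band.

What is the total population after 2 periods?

2867

Period 1:
Births: 340 × 0.498 = 169 ; 330 × 0.356 = 117 → 286
15–29: 1320 × 0.969 = 1279
30–44: 340 × 0.956 = 325
45–59: 330 × 0.955 = 315
60–74: 1410 × 0.964 = 1359
Giving 286 / 1279 / 325 / 315 / 1359.
Period 2:
Births: 1279 × 0.498 = 637 ; 325 × 0.356 = 116 → 753
15–29: 286 × 0.969 = 277
30–44: 1279 × 0.956 = 1223
45–59: 325 × 0.955 = 310
60–74: 315 × 0.964 = 304
Giving 753 / 277 / 1223 / 310 / 304.
Total after period 2: 753 + 277 + 1223 + 310 + 304 = 2867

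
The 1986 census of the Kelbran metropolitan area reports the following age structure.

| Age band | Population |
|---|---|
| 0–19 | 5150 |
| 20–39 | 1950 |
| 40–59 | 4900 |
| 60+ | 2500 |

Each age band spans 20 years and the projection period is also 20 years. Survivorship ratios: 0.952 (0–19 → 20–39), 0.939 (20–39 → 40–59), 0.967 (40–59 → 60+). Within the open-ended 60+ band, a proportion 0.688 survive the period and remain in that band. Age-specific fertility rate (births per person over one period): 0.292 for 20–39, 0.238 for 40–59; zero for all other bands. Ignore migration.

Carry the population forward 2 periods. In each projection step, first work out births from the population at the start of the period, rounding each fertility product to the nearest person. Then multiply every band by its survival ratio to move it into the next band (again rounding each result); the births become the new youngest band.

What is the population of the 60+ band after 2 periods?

Call the groups 1 to 4, youngest first.
[period 1]
Births: 1950 × 0.292 = 569  |  4900 × 0.238 = 1166 — total 1735
Group 2: 5150 × 0.952 = 4903
Group 3: 1950 × 0.939 = 1831
Group 4: 4900 × 0.967 + 2500 × 0.688 = 4738 + 1720 = 6458
End of period: [1735, 4903, 1831, 6458]
[period 2]
Births: 4903 × 0.292 = 1432  |  1831 × 0.238 = 436 — total 1868
Group 2: 1735 × 0.952 = 1652
Group 3: 4903 × 0.939 = 4604
Group 4: 1831 × 0.967 + 6458 × 0.688 = 1771 + 4443 = 6214
End of period: [1868, 1652, 4604, 6214]

6214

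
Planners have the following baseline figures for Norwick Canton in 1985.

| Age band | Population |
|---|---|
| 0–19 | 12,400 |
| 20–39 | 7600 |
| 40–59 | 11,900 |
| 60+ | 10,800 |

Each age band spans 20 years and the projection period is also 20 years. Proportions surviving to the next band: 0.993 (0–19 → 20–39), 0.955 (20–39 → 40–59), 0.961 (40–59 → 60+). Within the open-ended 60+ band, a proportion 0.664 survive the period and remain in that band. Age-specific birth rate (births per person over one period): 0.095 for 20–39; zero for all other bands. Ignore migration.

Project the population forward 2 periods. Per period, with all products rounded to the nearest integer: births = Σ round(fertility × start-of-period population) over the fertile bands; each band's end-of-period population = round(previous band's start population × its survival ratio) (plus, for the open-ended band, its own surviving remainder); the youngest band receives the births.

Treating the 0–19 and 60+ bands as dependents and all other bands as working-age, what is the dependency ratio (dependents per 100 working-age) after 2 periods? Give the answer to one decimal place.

[period 1]
Births: 7600 * 0.095 = 722
20–39: 12400 * 0.993 = 12313
40–59: 7600 * 0.955 = 7258
60+: 11900 * 0.961 + 10800 * 0.664 = 11436 + 7171 = 18607
→ [722, 12313, 7258, 18607]
[period 2]
Births: 12313 * 0.095 = 1170
20–39: 722 * 0.993 = 717
40–59: 12313 * 0.955 = 11759
60+: 7258 * 0.961 + 18607 * 0.664 = 6975 + 12355 = 19330
→ [1170, 717, 11759, 19330]
Dependents (band 0–19 + band 60+) = 1170 + 19330 = 20500; working-age = 12476; ratio = 20500/12476 × 100 = 164.3

164.3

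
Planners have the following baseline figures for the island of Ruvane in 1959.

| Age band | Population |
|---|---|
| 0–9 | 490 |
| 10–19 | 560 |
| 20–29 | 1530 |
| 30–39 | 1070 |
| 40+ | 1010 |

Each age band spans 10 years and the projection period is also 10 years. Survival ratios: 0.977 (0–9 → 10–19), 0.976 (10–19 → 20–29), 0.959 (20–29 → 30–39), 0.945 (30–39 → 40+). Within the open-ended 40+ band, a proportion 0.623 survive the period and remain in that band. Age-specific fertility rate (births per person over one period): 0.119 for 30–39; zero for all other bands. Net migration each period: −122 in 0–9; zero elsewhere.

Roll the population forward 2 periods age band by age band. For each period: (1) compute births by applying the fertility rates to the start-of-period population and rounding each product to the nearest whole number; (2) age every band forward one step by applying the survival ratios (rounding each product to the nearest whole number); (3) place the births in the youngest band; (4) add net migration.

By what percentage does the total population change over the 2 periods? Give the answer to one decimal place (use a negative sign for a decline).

-25.8

Let band 1 be 0–9 through band 5 = 40+.
Period 1.
Births: 1070 * 0.119 = 127
Band 2: 490 * 0.977 = 479
Band 3: 560 * 0.976 = 547
Band 4: 1530 * 0.959 = 1467
Band 5: 1070 * 0.945 + 1010 * 0.623 = 1011 + 629 = 1640
Net migration: Band 1 − 122 → 5
Giving 5 / 479 / 547 / 1467 / 1640.
Period 2.
Births: 1467 * 0.119 = 175
Band 2: 5 * 0.977 = 5
Band 3: 479 * 0.976 = 468
Band 4: 547 * 0.959 = 525
Band 5: 1467 * 0.945 + 1640 * 0.623 = 1386 + 1022 = 2408
Net migration: Band 1 − 122 → 53
Giving 53 / 5 / 468 / 525 / 2408.
Total: 4660 → 3459; change = -1201; percentage change = -25.8%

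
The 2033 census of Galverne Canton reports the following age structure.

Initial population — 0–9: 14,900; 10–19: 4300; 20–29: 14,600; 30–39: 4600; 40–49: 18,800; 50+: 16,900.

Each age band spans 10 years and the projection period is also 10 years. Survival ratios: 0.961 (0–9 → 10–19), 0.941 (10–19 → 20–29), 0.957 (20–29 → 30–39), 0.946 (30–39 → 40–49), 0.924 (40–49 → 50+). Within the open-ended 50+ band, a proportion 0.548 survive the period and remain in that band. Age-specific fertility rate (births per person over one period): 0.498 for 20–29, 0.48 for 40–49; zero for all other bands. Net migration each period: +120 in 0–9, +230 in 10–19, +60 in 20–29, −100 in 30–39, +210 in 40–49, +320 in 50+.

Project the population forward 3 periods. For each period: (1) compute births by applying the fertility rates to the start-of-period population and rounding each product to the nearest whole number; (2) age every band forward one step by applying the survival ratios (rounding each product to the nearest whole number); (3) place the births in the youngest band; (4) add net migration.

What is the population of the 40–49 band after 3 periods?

Let group 1 be 0–9 through group 6 = 50+.
After projecting period 1:
Births: 14600 * 0.498 = 7271  |  18800 * 0.48 = 9024 → 16295
Group 2: 14900 * 0.961 = 14319
Group 3: 4300 * 0.941 = 4046
Group 4: 14600 * 0.957 = 13972
Group 5: 4600 * 0.946 = 4352
Group 6: 18800 * 0.924 + 16900 * 0.548 = 17371 + 9261 = 26632
Net migration: Group 1 + 120 → 16415; Group 2 + 230 → 14549; Group 3 + 60 → 4106; Group 4 − 100 → 13872; Group 5 + 210 → 4562; Group 6 + 320 → 26952
Population now: 0–9=16415, 10–19=14549, 20–29=4106, 30–39=13872, 40–49=4562, 50+=26952
After projecting period 2:
Births: 4106 * 0.498 = 2045  |  4562 * 0.48 = 2190 → 4235
Group 2: 16415 * 0.961 = 15775
Group 3: 14549 * 0.941 = 13691
Group 4: 4106 * 0.957 = 3929
Group 5: 13872 * 0.946 = 13123
Group 6: 4562 * 0.924 + 26952 * 0.548 = 4215 + 14770 = 18985
Net migration: Group 1 + 120 → 4355; Group 2 + 230 → 16005; Group 3 + 60 → 13751; Group 4 − 100 → 3829; Group 5 + 210 → 13333; Group 6 + 320 → 19305
Population now: 0–9=4355, 10–19=16005, 20–29=13751, 30–39=3829, 40–49=13333, 50+=19305
After projecting period 3:
Births: 13751 * 0.498 = 6848  |  13333 * 0.48 = 6400 → 13248
Group 2: 4355 * 0.961 = 4185
Group 3: 16005 * 0.941 = 15061
Group 4: 13751 * 0.957 = 13160
Group 5: 3829 * 0.946 = 3622
Group 6: 13333 * 0.924 + 19305 * 0.548 = 12320 + 10579 = 22899
Net migration: Group 1 + 120 → 13368; Group 2 + 230 → 4415; Group 3 + 60 → 15121; Group 4 − 100 → 13060; Group 5 + 210 → 3832; Group 6 + 320 → 23219
Population now: 0–9=13368, 10–19=4415, 20–29=15121, 30–39=13060, 40–49=3832, 50+=23219

3832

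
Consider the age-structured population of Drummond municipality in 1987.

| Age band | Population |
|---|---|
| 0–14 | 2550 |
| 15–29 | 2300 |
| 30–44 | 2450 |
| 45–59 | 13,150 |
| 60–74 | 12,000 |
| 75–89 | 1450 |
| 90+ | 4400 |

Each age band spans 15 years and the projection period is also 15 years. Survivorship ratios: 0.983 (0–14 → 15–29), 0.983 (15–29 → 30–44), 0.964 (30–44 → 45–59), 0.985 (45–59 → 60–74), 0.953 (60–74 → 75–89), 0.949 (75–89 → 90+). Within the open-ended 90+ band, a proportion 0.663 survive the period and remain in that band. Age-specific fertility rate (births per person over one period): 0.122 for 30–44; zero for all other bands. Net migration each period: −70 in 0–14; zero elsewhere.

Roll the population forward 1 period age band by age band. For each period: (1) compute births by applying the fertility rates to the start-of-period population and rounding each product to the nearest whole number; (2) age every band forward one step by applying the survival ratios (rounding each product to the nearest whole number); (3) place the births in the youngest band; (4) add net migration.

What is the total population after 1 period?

36041

Period 1:
Births: 2450 * 0.122 = 299
15–29: 2550 * 0.983 = 2507
30–44: 2300 * 0.983 = 2261
45–59: 2450 * 0.964 = 2362
60–74: 13150 * 0.985 = 12953
75–89: 12000 * 0.953 = 11436
90+: 1450 * 0.949 + 4400 * 0.663 = 1376 + 2917 = 4293
Net migration: 0–14 − 70 → 229
End of period: [229, 2507, 2261, 2362, 12953, 11436, 4293]
Total after period 1: 229 + 2507 + 2261 + 2362 + 12953 + 11436 + 4293 = 36041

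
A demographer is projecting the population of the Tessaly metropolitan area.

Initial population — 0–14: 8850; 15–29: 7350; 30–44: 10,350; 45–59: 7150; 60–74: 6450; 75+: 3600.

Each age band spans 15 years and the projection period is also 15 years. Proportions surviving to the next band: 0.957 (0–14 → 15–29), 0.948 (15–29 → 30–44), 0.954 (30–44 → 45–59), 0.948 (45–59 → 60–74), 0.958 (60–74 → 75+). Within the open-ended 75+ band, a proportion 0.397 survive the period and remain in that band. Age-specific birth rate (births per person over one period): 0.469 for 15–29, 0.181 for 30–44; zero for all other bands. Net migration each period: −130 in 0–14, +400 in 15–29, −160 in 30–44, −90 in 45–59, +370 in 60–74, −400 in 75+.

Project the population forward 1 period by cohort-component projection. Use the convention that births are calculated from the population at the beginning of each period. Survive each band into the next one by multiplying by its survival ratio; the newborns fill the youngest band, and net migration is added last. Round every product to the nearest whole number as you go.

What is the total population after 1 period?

Let group 1 be 0–14 through group 6 = 75+.
After projecting period 1:
Births: 7350 × 0.469 = 3447 ; 10350 × 0.181 = 1873 ⇒ total 5320
Group 2: 8850 × 0.957 = 8469
Group 3: 7350 × 0.948 = 6968
Group 4: 10350 × 0.954 = 9874
Group 5: 7150 × 0.948 = 6778
Group 6: 6450 × 0.958 + 3600 × 0.397 = 6179 + 1429 = 7608
Net migration: Group 1 − 130 → 5190; Group 2 + 400 → 8869; Group 3 − 160 → 6808; Group 4 − 90 → 9784; Group 5 + 370 → 7148; Group 6 − 400 → 7208
End of period: [5190, 8869, 6808, 9784, 7148, 7208]
Total after period 1: 5190 + 8869 + 6808 + 9784 + 7148 + 7208 = 45007

45007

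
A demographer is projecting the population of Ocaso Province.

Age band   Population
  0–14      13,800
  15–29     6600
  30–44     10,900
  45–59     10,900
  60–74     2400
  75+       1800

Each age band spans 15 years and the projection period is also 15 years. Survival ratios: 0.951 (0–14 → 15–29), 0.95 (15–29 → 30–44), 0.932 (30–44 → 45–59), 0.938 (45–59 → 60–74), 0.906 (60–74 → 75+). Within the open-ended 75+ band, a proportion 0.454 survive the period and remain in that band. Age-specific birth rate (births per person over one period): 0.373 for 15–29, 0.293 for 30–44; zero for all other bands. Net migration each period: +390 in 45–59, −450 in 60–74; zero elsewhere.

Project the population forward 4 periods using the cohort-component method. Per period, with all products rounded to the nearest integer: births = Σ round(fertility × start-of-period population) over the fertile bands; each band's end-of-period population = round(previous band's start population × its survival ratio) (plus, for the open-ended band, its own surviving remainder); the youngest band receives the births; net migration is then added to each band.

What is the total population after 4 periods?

42197

Let group 1 be 0–14 through group 6 = 75+.
After projecting period 1:
Births: 6600 * 0.373 = 2462 ; 10900 * 0.293 = 3194 ⇒ total 5656
Group 2: 13800 * 0.951 = 13124
Group 3: 6600 * 0.95 = 6270
Group 4: 10900 * 0.932 = 10159
Group 5: 10900 * 0.938 = 10224
Group 6: 2400 * 0.906 + 1800 * 0.454 = 2174 + 817 = 2991
Net migration: Group 4 + 390 → 10549; Group 5 − 450 → 9774
→ [5656, 13124, 6270, 10549, 9774, 2991]
After projecting period 2:
Births: 13124 * 0.373 = 4895 ; 6270 * 0.293 = 1837 ⇒ total 6732
Group 2: 5656 * 0.951 = 5379
Group 3: 13124 * 0.95 = 12468
Group 4: 6270 * 0.932 = 5844
Group 5: 10549 * 0.938 = 9895
Group 6: 9774 * 0.906 + 2991 * 0.454 = 8855 + 1358 = 10213
Net migration: Group 4 + 390 → 6234; Group 5 − 450 → 9445
→ [6732, 5379, 12468, 6234, 9445, 10213]
After projecting period 3:
Births: 5379 * 0.373 = 2006 ; 12468 * 0.293 = 3653 ⇒ total 5659
Group 2: 6732 * 0.951 = 6402
Group 3: 5379 * 0.95 = 5110
Group 4: 12468 * 0.932 = 11620
Group 5: 6234 * 0.938 = 5847
Group 6: 9445 * 0.906 + 10213 * 0.454 = 8557 + 4637 = 13194
Net migration: Group 4 + 390 → 12010; Group 5 − 450 → 5397
→ [5659, 6402, 5110, 12010, 5397, 13194]
After projecting period 4:
Births: 6402 * 0.373 = 2388 ; 5110 * 0.293 = 1497 ⇒ total 3885
Group 2: 5659 * 0.951 = 5382
Group 3: 6402 * 0.95 = 6082
Group 4: 5110 * 0.932 = 4763
Group 5: 12010 * 0.938 = 11265
Group 6: 5397 * 0.906 + 13194 * 0.454 = 4890 + 5990 = 10880
Net migration: Group 4 + 390 → 5153; Group 5 − 450 → 10815
→ [3885, 5382, 6082, 5153, 10815, 10880]
Total after period 4: 3885 + 5382 + 6082 + 5153 + 10815 + 10880 = 42197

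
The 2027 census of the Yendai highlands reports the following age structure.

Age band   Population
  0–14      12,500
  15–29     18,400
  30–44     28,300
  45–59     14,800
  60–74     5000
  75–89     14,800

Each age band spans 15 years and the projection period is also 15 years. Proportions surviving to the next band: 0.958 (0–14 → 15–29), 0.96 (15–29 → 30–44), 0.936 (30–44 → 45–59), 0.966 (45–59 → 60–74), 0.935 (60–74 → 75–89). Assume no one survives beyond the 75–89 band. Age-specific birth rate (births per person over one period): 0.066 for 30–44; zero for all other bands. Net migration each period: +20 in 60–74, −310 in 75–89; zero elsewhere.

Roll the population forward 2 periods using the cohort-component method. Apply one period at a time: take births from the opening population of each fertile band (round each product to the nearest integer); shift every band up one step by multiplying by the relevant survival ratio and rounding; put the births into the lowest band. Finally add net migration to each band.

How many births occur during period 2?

1166

Numbering the groups 1..6 from youngest to oldest:
Period 1:
Births: 28300 * 0.066 = 1868
Group 2: 12500 * 0.958 = 11975
Group 3: 18400 * 0.96 = 17664
Group 4: 28300 * 0.936 = 26489
Group 5: 14800 * 0.966 = 14297
Group 6: 5000 * 0.935 = 4675
Net migration: Group 5 + 20 → 14317; Group 6 − 310 → 4365
→ [1868, 11975, 17664, 26489, 14317, 4365]
Period 2:
Births: 17664 * 0.066 = 1166
Group 2: 1868 * 0.958 = 1790
Group 3: 11975 * 0.96 = 11496
Group 4: 17664 * 0.936 = 16534
Group 5: 26489 * 0.966 = 25588
Group 6: 14317 * 0.935 = 13386
Net migration: Group 5 + 20 → 25608; Group 6 − 310 → 13076
→ [1166, 1790, 11496, 16534, 25608, 13076]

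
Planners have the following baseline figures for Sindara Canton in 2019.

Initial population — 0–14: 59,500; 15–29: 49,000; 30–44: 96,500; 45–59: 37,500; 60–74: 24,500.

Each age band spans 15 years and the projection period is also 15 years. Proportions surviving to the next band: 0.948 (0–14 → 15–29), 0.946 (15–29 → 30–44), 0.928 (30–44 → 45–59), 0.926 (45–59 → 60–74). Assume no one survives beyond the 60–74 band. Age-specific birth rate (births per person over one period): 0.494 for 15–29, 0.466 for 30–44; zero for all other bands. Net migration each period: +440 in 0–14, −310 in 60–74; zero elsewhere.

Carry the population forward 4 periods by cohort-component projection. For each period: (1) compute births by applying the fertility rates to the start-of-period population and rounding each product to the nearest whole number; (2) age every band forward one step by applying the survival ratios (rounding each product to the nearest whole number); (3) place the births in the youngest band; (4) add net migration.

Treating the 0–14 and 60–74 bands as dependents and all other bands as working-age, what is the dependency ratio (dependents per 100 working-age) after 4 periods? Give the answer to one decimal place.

62.5

Period 1.
Births: 49000 × 0.494 = 24206, 96500 × 0.466 = 44969 → total 69175
15–29: 59500 × 0.948 = 56406
30–44: 49000 × 0.946 = 46354
45–59: 96500 × 0.928 = 89552
60–74: 37500 × 0.926 = 34725
Net migration: 0–14 + 440 → 69615; 60–74 − 310 → 34415
Giving 69615 / 56406 / 46354 / 89552 / 34415.
Period 2.
Births: 56406 × 0.494 = 27865, 46354 × 0.466 = 21601 → total 49466
15–29: 69615 × 0.948 = 65995
30–44: 56406 × 0.946 = 53360
45–59: 46354 × 0.928 = 43017
60–74: 89552 × 0.926 = 82925
Net migration: 0–14 + 440 → 49906; 60–74 − 310 → 82615
Giving 49906 / 65995 / 53360 / 43017 / 82615.
Period 3.
Births: 65995 × 0.494 = 32602, 53360 × 0.466 = 24866 → total 57468
15–29: 49906 × 0.948 = 47311
30–44: 65995 × 0.946 = 62431
45–59: 53360 × 0.928 = 49518
60–74: 43017 × 0.926 = 39834
Net migration: 0–14 + 440 → 57908; 60–74 − 310 → 39524
Giving 57908 / 47311 / 62431 / 49518 / 39524.
Period 4.
Births: 47311 × 0.494 = 23372, 62431 × 0.466 = 29093 → total 52465
15–29: 57908 × 0.948 = 54897
30–44: 47311 × 0.946 = 44756
45–59: 62431 × 0.928 = 57936
60–74: 49518 × 0.926 = 45854
Net migration: 0–14 + 440 → 52905; 60–74 − 310 → 45544
Giving 52905 / 54897 / 44756 / 57936 / 45544.
Dependents (band 0–14 + band 60–74) = 52905 + 45544 = 98449; working-age = 157589; ratio = 98449/157589 × 100 = 62.5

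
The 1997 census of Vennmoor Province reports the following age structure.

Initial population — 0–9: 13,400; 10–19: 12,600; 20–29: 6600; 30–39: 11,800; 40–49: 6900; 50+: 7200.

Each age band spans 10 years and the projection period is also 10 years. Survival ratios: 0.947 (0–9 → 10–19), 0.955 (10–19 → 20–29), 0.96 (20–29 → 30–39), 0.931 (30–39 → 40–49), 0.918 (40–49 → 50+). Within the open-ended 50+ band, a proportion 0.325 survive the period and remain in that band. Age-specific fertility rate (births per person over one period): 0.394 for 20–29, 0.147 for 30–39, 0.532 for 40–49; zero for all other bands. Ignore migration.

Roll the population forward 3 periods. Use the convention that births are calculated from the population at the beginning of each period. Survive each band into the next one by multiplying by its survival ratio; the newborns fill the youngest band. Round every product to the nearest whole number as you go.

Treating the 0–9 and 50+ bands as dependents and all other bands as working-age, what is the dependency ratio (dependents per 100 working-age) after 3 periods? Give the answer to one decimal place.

Numbering the groups 1..6 from youngest to oldest:
After projecting period 1:
Births: 6600 * 0.394 = 2600  |  11800 * 0.147 = 1735  |  6900 * 0.532 = 3671 — total 8006
Group 2: 13400 * 0.947 = 12690
Group 3: 12600 * 0.955 = 12033
Group 4: 6600 * 0.96 = 6336
Group 5: 11800 * 0.931 = 10986
Group 6: 6900 * 0.918 + 7200 * 0.325 = 6334 + 2340 = 8674
Population now: 0–9=8006, 10–19=12690, 20–29=12033, 30–39=6336, 40–49=10986, 50+=8674
After projecting period 2:
Births: 12033 * 0.394 = 4741  |  6336 * 0.147 = 931  |  10986 * 0.532 = 5845 — total 11517
Group 2: 8006 * 0.947 = 7582
Group 3: 12690 * 0.955 = 12119
Group 4: 12033 * 0.96 = 11552
Group 5: 6336 * 0.931 = 5899
Group 6: 10986 * 0.918 + 8674 * 0.325 = 10085 + 2819 = 12904
Population now: 0–9=11517, 10–19=7582, 20–29=12119, 30–39=11552, 40–49=5899, 50+=12904
After projecting period 3:
Births: 12119 * 0.394 = 4775  |  11552 * 0.147 = 1698  |  5899 * 0.532 = 3138 — total 9611
Group 2: 11517 * 0.947 = 10907
Group 3: 7582 * 0.955 = 7241
Group 4: 12119 * 0.96 = 11634
Group 5: 11552 * 0.931 = 10755
Group 6: 5899 * 0.918 + 12904 * 0.325 = 5415 + 4194 = 9609
Population now: 0–9=9611, 10–19=10907, 20–29=7241, 30–39=11634, 40–49=10755, 50+=9609
Dependents (band 0–9 + band 50+) = 9611 + 9609 = 19220; working-age = 40537; ratio = 19220/40537 × 100 = 47.4

47.4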